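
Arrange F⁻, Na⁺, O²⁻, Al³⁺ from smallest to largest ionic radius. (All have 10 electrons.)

All of these have 10 electrons, so size is governed by nuclear charge alone: the more protons, the stronger the pull on the same electron cloud, and the smaller the ion.
Nuclear charges: Al³⁺ (Z=13), Na⁺ (Z=11), F⁻ (Z=9), O²⁻ (Z=8).
Smallest to largest: Al³⁺ < Na⁺ < F⁻ < O²⁻.

Al³⁺, Na⁺, F⁻, O²⁻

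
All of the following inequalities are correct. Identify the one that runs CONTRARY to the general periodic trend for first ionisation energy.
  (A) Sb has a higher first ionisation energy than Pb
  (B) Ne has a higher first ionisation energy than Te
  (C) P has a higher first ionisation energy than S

(C)

The general trend: first ionisation energy increases across a period and decreases down a group.
(A) Sb (period 5, group 15) vs Pb (period 6, group 14): the stated order agrees with the simple trend.
(B) Ne (period 2, group 18) vs Te (period 5, group 16): the stated order agrees with the simple trend.
(C) P (period 3, group 15) vs S (period 3, group 16): the stated order contradicts the simple trend.
The exception is (C): S (3p⁴) ionizes more easily than half-filled P (3p³) because the paired 3p electron in S is pushed out by e⁻–e⁻ repulsion.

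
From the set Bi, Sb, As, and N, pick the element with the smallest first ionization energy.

N is in period 2, group 15; As is in period 4, group 15; Sb is in period 5, group 15; Bi is in period 6, group 15.
IE₁ increases left→right with effective nuclear charge and decreases top→bottom as the valence shell moves farther out.
All are in group 15, so first ionization energy increases up the group.
The smallest first ionization energy among these belongs to Bi.

Bi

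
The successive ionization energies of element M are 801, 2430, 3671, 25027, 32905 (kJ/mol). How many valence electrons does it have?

Look for the largest jump between consecutive ionization energies: IE4/IE3 ≈ 6.8, far larger than any earlier ratio.
That jump marks the point where a core electron is being removed. So the atom has 3 valence electrons.

3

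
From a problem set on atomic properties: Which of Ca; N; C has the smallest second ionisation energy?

Ca

After 1 electron has been removed, what remains? Ca⁺ still has 1 valence electron; N⁺ still has 4 valence electrons; C⁺ still has 3 valence electrons.
All are still removing valence electrons, so compare the +1 ions as you would atoms: IE_2 generally rises across a period (higher Z_eff) and falls down a group (larger shell), subject to the usual subshell exceptions.
Valence configurations: Ca⁺ [Ar]4s¹, N⁺ [He]2s²2p², C⁺ [He]2s²2p¹.
Tabulated IE_2 (kJ/mol): Ca 1145, N 2856, C 2353.
So the second ionization energies run Ca < C < N.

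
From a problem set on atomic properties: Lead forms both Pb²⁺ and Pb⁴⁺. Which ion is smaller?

Pb⁴⁺

Both ions have Z = 82 protons, but Pb⁴⁺ has lost more electrons, so its remaining electrons feel a larger effective nuclear charge per electron and are pulled in more tightly.
Higher positive charge → smaller ion, so Pb²⁺ > Pb⁴⁺.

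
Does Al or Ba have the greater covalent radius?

Ba

Al is in period 3, group 13; Ba is in period 6, group 2.
Radius decreases left→right (rising Z_eff, same n) and increases top→bottom (higher n).
These span different periods and groups, so the two trends combine.
Ba > Al: both effects reinforce here, so Ba is clearly the larger of the two.
For reference (pm): Al 126, Ba 196.
So Ba has the greater covalent radius (Ba > Al).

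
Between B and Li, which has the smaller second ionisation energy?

The second ionization energy removes an electron from the +1 ion. For each element: B⁺ still has 2 valence electrons; Li⁺ is the bare [He] core.
Breaking into a closed-shell core is much more expensive than removing a leftover valence electron — Li has the largest IE_2 here.
Approximate IE_2 values (kJ/mol): B 2427, Li 7298.
Overall IE_2 order: B < Li.

B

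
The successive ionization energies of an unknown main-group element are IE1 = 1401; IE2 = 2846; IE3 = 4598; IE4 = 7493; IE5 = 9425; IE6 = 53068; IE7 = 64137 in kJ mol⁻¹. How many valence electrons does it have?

5

Look for the largest jump between consecutive ionization energies: IE6/IE5 ≈ 5.6, far larger than any earlier ratio.
That jump marks the point where a core electron is being removed. So the atom has 5 valence electrons.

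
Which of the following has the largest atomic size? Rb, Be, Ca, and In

Across a period the added protons contract the valence shell; down a group each new principal shell makes the atom larger.
These span different periods and groups, so the two trends combine.
In > Be: the two effects oppose for this pair; the down-group effect wins (142 vs 102 pm).
Ca > In: period and group pull opposite ways; the across-period shift dominates (171 vs 142 pm).
Rb > Ca: both effects reinforce here, so Rb is clearly the larger of the two.
Approximate values (pm): Be 102, Ca 171, Rb 210, In 142.
The largest atomic size among these belongs to Rb.

Rb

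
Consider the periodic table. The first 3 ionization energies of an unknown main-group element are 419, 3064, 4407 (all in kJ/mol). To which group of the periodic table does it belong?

Look for the largest jump between consecutive ionization energies: IE2/IE1 ≈ 7.3, far larger than any earlier ratio.
That jump marks the point where a core electron is being removed. So the atom has 1 valence electron.
A main-group element with 1 valence electron is in group 1.

Group 1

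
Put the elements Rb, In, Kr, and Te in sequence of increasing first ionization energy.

Rb < In < Te < Kr

Kr is in period 4, group 18; Rb is in period 5, group 1; In is in period 5, group 13; Te is in period 5, group 16.
IE₁ increases left→right with effective nuclear charge and decreases top→bottom as the valence shell moves farther out.
Here both period and group differ, so the two effects have to be weighed against each other.
In > Rb: both are in period 5; the period trend gives In the larger value.
Te > In: both are in period 5; the period trend gives Te the larger value.
Kr > Te: relative to Te, both the across-period and down-group shifts push Kr's first ionization energy up.
Approximate values (kJ/mol): Kr 1351, Rb 403, In 558, Te 869.
So from lowest to highest: Rb < In < Te < Kr.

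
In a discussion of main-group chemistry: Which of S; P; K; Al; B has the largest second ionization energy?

K

IE_2 is the cost of taking one more electron from the +1 cation: S⁺ still has 5 valence electrons; P⁺ still has 4 valence electrons; K⁺ is the bare [Ar] core; Al⁺ still has 2 valence electrons; B⁺ still has 2 valence electrons.
Core electrons are held far more tightly than valence electrons, so K tops the IE_2 order.
Valence configurations: S⁺ [Ne]3s²3p³, P⁺ [Ne]3s²3p², Al⁺ [Ne]3s², B⁺ [He]2s².
Approximate IE_2 values (kJ/mol): S 2252, P 1907, K 3052, Al 1817, B 2427.
Overall IE_2 order: Al < P < S < B < K.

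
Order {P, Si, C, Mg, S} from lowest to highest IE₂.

IE_2 is the cost of taking one more electron from the +1 cation: P⁺ still has 4 valence electrons; Si⁺ still has 3 valence electrons; C⁺ still has 3 valence electrons; Mg⁺ still has 1 valence electron; S⁺ still has 5 valence electrons.
All are still removing valence electrons, so compare the +1 ions as you would atoms: IE_2 generally rises across a period (higher Z_eff) and falls down a group (larger shell), subject to the usual subshell exceptions.
Valence configurations: P⁺ [Ne]3s²3p², Si⁺ [Ne]3s²3p¹, C⁺ [He]2s²2p¹, Mg⁺ [Ne]3s¹, S⁺ [Ne]3s²3p³.
The numbers (kJ/mol): P 1907, Si 1577, C 2353, Mg 1451, S 2252.
So the second ionization energies run Mg < Si < P < S < C.

Mg < Si < P < S < C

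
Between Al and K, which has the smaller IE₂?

IE_2 is the cost of taking one more electron from the +1 cation: Al⁺ still has 2 valence electrons; K⁺ is the bare [Ar] core.
Pulling an electron out of a noble-gas core costs far more than removing a remaining valence electron, so K sits at the high end of IE_2.
Approximate IE_2 values (kJ/mol): Al 1817, K 3052.
So the second ionization energies run Al < K.

Al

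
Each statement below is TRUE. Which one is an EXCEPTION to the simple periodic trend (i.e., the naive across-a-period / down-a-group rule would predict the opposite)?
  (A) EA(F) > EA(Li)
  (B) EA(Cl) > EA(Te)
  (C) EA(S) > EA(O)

The general trend: electron affinity increases across a period and decreases down a group.
(A) F (period 2, group 17) vs Li (period 2, group 1): the stated order agrees with the simple trend.
(B) Cl (period 3, group 17) vs Te (period 5, group 16): the stated order agrees with the simple trend.
(C) S (period 3, group 16) vs O (period 2, group 16): the stated order contradicts the simple trend.
The exception is (C): the compact 2p subshell of O repels the added electron more than S's larger 3p does.

(C)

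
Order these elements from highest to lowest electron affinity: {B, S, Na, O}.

S > O > Na > B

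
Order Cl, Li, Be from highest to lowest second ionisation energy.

After 1 electron has been removed, what remains? Cl⁺ still has 6 valence electrons; Li⁺ is the bare [He] core; Be⁺ still has 1 valence electron.
Pulling an electron out of a noble-gas core costs far more than removing a remaining valence electron, so Li sits at the high end of IE_2.
Valence configurations: Cl⁺ [Ne]3s²3p⁴, Be⁺ [He]2s¹.
The numbers (kJ/mol): Cl 2298, Li 7298, Be 1757.
So the second ionization energies run Be < Cl < Li.

Li, Cl, Be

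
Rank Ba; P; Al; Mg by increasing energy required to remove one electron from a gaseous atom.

Mg is in period 3, group 2; Al is in period 3, group 13; P is in period 3, group 15; Ba is in period 6, group 2.
First ionization energy rises across a period (greater Z_eff holds electrons more tightly) and falls down a group (valence electrons are farther from the nucleus).
These span different periods and groups, so the two trends combine.
Al > Ba: both effects reinforce here, so Al is clearly the higher of the two.
Mg > Al: this pair runs against the simple trend — see the exception note.
P > Mg: both are in period 3; the period trend gives P the larger value.
Note the exception: Mg has a higher first ionization energy than Al, contrary to the simple trend — Al's single 3p electron is easier to remove than one from Mg's filled 3s².
Tabulated first ionization energy (kJ/mol): Mg 738, Al 578, P 1012, Ba 503.
So from lowest to highest: Ba < Al < Mg < P.

Ba < Al < Mg < P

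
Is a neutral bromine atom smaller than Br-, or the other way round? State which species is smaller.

Forming Br- adds 1 electron to Br. More electron–electron repulsion in the same shell, with unchanged nuclear charge, lets the cloud expand.
An anion is larger than its parent atom: Br- > Br.

Br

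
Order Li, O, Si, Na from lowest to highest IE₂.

Si < O < Na < Li

Consider each +1 ion: Li⁺ is the bare [He] core; O⁺ still has 5 valence electrons; Si⁺ still has 3 valence electrons; Na⁺ is the bare [Ne] core.
Core electrons are held far more tightly than valence electrons, so Na and Li top the IE_2 order.
Valence configurations: O⁺ [He]2s²2p³, Si⁺ [Ne]3s²3p¹.
Approximate IE_2 values (kJ/mol): Li 7298, O 3388, Si 1577, Na 4562.
Overall IE_2 order: Si < O < Na < Li.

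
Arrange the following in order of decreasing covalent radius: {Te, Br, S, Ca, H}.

H is in period 1, group 1; S is in period 3, group 16; Ca is in period 4, group 2; Br is in period 4, group 17; Te is in period 5, group 16.
Across a period the added protons contract the valence shell; down a group each new principal shell makes the atom larger.
These span different periods and groups, so the two trends combine.
S > H: period and group pull opposite ways; the down-group shift dominates (103 vs 32 pm).
Br > S: the two effects oppose for this pair; the down-group effect wins (114 vs 103 pm).
Te > Br: both effects reinforce here, so Te is clearly the larger of the two.
Ca > Te: period and group pull opposite ways; the across-period shift dominates (171 vs 136 pm).
Approximate values (pm): H 32, S 103, Ca 171, Br 114, Te 136.
So from largest to smallest: Ca > Te > Br > S > H.

Ca, Te, Br, S, H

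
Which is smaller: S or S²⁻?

S

Forming S²⁻ adds 2 electrons to S. More electron–electron repulsion in the same shell, with unchanged nuclear charge, lets the cloud expand.
An anion is larger than its parent atom: S²⁻ > S.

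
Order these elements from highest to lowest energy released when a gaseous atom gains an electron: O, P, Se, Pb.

O is in period 2, group 16; P is in period 3, group 15; Se is in period 4, group 16; Pb is in period 6, group 14.
EA tends to increase across a period and decrease down a group, though the pattern is less regular than for IE or radius.
Here both period and group differ, so the two effects have to be weighed against each other.
P > Pb: both effects reinforce here, so P is clearly the higher of the two.
O > P: both effects reinforce here, so O is clearly the higher of the two.
Se > O: this pair runs against the simple trend — see the exception note.
Note the exception: Se has a higher electron affinity than O, contrary to the simple trend — O's compact 2p subshell gives strong electron–electron repulsion on the added electron.
Tabulated electron affinity (kJ/mol): O 141, P 72, Se 195, Pb 35.
So from highest to lowest: Se > O > P > Pb.

Se, O, P, Pb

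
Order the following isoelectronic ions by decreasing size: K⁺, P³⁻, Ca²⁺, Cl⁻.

All of these have 18 electrons, so size is governed by nuclear charge alone: the more protons, the stronger the pull on the same electron cloud, and the smaller the ion.
Nuclear charges: Ca²⁺ (Z=20), K⁺ (Z=19), Cl⁻ (Z=17), P³⁻ (Z=15).
Largest to smallest: P³⁻ > Cl⁻ > K⁺ > Ca²⁺.

P³⁻, Cl⁻, K⁺, Ca²⁺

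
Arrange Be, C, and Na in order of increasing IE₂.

Be < C < Na

IE_2 is the cost of taking one more electron from the +1 cation: Be⁺ still has 1 valence electron; C⁺ still has 3 valence electrons; Na⁺ is the bare [Ne] core.
Pulling an electron out of a noble-gas core costs far more than removing a remaining valence electron, so Na sits at the high end of IE_2.
Valence configurations: Be⁺ [He]2s¹, C⁺ [He]2s²2p¹.
Approximate IE_2 values (kJ/mol): Be 1757, C 2353, Na 4562.
Putting it together, IE_2: Be < C < Na.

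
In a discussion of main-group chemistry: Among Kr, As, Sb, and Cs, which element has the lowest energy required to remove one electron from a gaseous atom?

Cs

As is in period 4, group 15; Kr is in period 4, group 18; Sb is in period 5, group 15; Cs is in period 6, group 1.
Across a period the outer electron is held more tightly (higher IE₁); down a group it sits in a higher shell, more shielded, and comes off more easily.
These span different periods and groups, so the two trends combine.
Sb > Cs: both effects reinforce here, so Sb is clearly the higher of the two.
As > Sb: As sits above Sb in group 15, so the down-group effect alone puts As higher.
Kr > As: Kr lies to the right of As in period 4, so the across-period effect alone puts Kr higher.
For reference (kJ/mol): As 947, Kr 1351, Sb 831, Cs 376.
The lowest energy required to remove one electron from a gaseous atom among these belongs to Cs.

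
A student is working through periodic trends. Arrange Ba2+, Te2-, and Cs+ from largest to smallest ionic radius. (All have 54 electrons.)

Te2- > Cs+ > Ba2+

All of these have 54 electrons, so size is governed by nuclear charge alone: the more protons, the stronger the pull on the same electron cloud, and the smaller the ion.
Nuclear charges: Ba2+ (Z=56), Cs+ (Z=55), Te2- (Z=52).
Largest to smallest: Te2- > Cs+ > Ba2+.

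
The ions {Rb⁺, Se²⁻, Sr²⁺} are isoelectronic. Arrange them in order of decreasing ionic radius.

All of these have 36 electrons, so size is governed by nuclear charge alone: the more protons, the stronger the pull on the same electron cloud, and the smaller the ion.
Nuclear charges: Sr²⁺ (Z=38), Rb⁺ (Z=37), Se²⁻ (Z=34).
Largest to smallest: Se²⁻ > Rb⁺ > Sr²⁺.

Se²⁻ > Rb⁺ > Sr²⁺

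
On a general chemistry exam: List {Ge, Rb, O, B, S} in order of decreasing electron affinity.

B is in period 2, group 13; O is in period 2, group 16; S is in period 3, group 16; Ge is in period 4, group 14; Rb is in period 5, group 1.
EA tends to increase across a period and decrease down a group, though the pattern is less regular than for IE or radius.
Neither a single period nor a single group — weigh both effects.
Rb > B: this pair runs against the simple trend — see the exception note.
Ge > Rb: both effects reinforce here, so Ge is clearly the higher of the two.
O > Ge: relative to Ge, both the across-period and down-group shifts push O's electron affinity up.
S > O: this pair runs against the simple trend — see the exception note.
Note the exception: Rb has a higher electron affinity than B, contrary to the simple trend — B's ns²np¹ configuration gives only a small electron affinity — the sparsely filled np subshell binds an added electron weakly.
Note the exception: S has a higher electron affinity than O, contrary to the simple trend — the compact 2p subshell of O repels the added electron more than S's larger 3p does.
For reference (kJ/mol): B 27, O 141, S 200, Ge 119, Rb 47.
So from highest to lowest: S > O > Ge > Rb > B.

S > O > Ge > Rb > B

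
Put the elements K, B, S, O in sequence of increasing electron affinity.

B < K < O < S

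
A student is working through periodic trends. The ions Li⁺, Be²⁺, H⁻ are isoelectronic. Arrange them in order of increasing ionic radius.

Be²⁺, Li⁺, H⁻

All of these have 2 electrons, so size is governed by nuclear charge alone: the more protons, the stronger the pull on the same electron cloud, and the smaller the ion.
Nuclear charges: Be²⁺ (Z=4), Li⁺ (Z=3), H⁻ (Z=1).
Smallest to largest: Be²⁺ < Li⁺ < H⁻.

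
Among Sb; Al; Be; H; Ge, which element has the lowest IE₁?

Al

H is in period 1, group 1; Be is in period 2, group 2; Al is in period 3, group 13; Ge is in period 4, group 14; Sb is in period 5, group 15.
Removing the outermost electron gets harder across a period and easier down a group.
These sit on a diagonal, where the across-period and down-group effects partly cancel.
Ge > Al: period and group pull opposite ways; the across-period shift dominates (762 vs 578 kJ/mol).
Sb > Ge: the two effects oppose for this pair; the across-period effect wins (831 vs 762 kJ/mol).
Be > Sb: period and group pull opposite ways; the down-group shift dominates (900 vs 831 kJ/mol).
H > Be: the two effects oppose for this pair; the down-group effect wins (1312 vs 900 kJ/mol).
Approximate values (kJ/mol): H 1312, Be 900, Al 578, Ge 762, Sb 831.
The lowest IE₁ among these belongs to Al.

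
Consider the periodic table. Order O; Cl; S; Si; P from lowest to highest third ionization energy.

P < Si < S < Cl < O

IE_3 is the cost of taking one more electron from the +2 cation: O²⁺ still has 4 valence electrons; Cl²⁺ still has 5 valence electrons; S²⁺ still has 4 valence electrons; Si²⁺ still has 2 valence electrons; P²⁺ still has 3 valence electrons.
All are still removing valence electrons, so compare the +2 ions as you would atoms: IE_3 generally rises across a period (higher Z_eff) and falls down a group (larger shell), subject to the usual subshell exceptions.
Valence configurations: O²⁺ [He]2s²2p², Cl²⁺ [Ne]3s²3p³, S²⁺ [Ne]3s²3p², Si²⁺ [Ne]3s², P²⁺ [Ne]3s²3p¹.
P²⁺ loses a lone 3p electron whereas Si²⁺ must break into a filled 3s² pair, so IE_3(Si) > IE_3(P) even though P has the higher nuclear charge.
Approximate IE_3 values (kJ/mol): O 5300, Cl 3822, S 3357, Si 3232, P 2914.
Hence IE_3: P < Si < S < Cl < O.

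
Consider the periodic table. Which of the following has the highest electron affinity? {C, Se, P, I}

C is in period 2, group 14; P is in period 3, group 15; Se is in period 4, group 16; I is in period 5, group 17.
EA tends to increase across a period and decrease down a group, though the pattern is less regular than for IE or radius.
A diagonal step moves right (one effect) and down (the opposite effect) at once.
C > P: the two effects oppose for this pair; the down-group effect wins (122 vs 72 kJ/mol).
Se > C: period and group pull opposite ways; the across-period shift dominates (195 vs 122 kJ/mol).
I > Se: the two effects oppose for this pair; the across-period effect wins (295 vs 195 kJ/mol).
Tabulated electron affinity (kJ/mol): C 122, P 72, Se 195, I 295.
The highest electron affinity among these belongs to I.

I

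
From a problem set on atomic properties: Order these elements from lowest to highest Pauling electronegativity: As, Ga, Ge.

Smaller atoms with higher effective nuclear charge are more electronegative.
All lie in period 4, so electronegativity increases left to right.
So from lowest to highest: Ga < Ge < As.

Ga, Ge, As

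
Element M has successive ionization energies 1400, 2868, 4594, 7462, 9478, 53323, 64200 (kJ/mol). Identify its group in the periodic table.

Look for the largest jump between consecutive ionization energies: IE6/IE5 ≈ 5.6, far larger than any earlier ratio.
That jump marks the point where a core electron is being removed. So the atom has 5 valence electrons.
A main-group element with 5 valence electrons is in group 15.

Group 15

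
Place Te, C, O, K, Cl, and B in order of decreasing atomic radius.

B is in period 2, group 13; C is in period 2, group 14; O is in period 2, group 16; Cl is in period 3, group 17; K is in period 4, group 1; Te is in period 5, group 16.
Radius decreases left→right (rising Z_eff, same n) and increases top→bottom (higher n).
Neither a single period nor a single group — weigh both effects.
C > O: both are in period 2; the period trend gives C the larger value.
B > C: B lies to the left of C in period 2, so the across-period effect alone puts B larger.
Cl > B: the two effects oppose for this pair; the down-group effect wins (99 vs 85 pm).
Te > Cl: relative to Cl, both the across-period and down-group shifts push Te's atomic radius up.
K > Te: the two effects oppose for this pair; the across-period effect wins (196 vs 136 pm).
Tabulated atomic radius (pm): B 85, C 75, O 63, Cl 99, K 196, Te 136.
So from largest to smallest: K > Te > Cl > B > C > O.

K, Te, Cl, B, C, O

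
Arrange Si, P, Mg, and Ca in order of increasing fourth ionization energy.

The fourth ionization energy removes an electron from the +3 ion. For each element: Si³⁺ still has 1 valence electron; P³⁺ still has 2 valence electrons; Mg³⁺ is already 1 electron into the core; Ca³⁺ is already 1 electron into the core.
Breaking into a closed-shell core is much more expensive than removing a leftover valence electron — Ca and Mg have the largest IE_4 here.
Valence configurations: Si³⁺ [Ne]3s¹, P³⁺ [Ne]3s².
Approximate IE_4 values (kJ/mol): Si 4356, P 4964, Mg 10543, Ca 6491.
So the fourth ionization energies run Si < P < Ca < Mg.

Si < P < Ca < Mg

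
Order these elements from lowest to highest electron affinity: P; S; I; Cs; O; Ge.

Cs < P < Ge < O < S < I

O is in period 2, group 16; P is in period 3, group 15; S is in period 3, group 16; Ge is in period 4, group 14; I is in period 5, group 17; Cs is in period 6, group 1.
Adding an electron releases more energy for atoms nearer the top right (short of the noble gases).
Neither a single period nor a single group — weigh both effects.
P > Cs: both effects reinforce here, so P is clearly the higher of the two.
Ge > P: this pair runs against the simple trend — see the exception note.
O > Ge: both effects reinforce here, so O is clearly the higher of the two.
S > O: this pair runs against the simple trend — see the exception note.
I > S: period and group pull opposite ways; the across-period shift dominates (295 vs 200 kJ/mol).
Note the exception: Ge has a higher electron affinity than P, contrary to the simple trend — adding an electron to P's half-filled np³ subshell costs electron-pairing energy.
Note the exception: S has a higher electron affinity than O, contrary to the simple trend — the compact 2p subshell of O repels the added electron more than S's larger 3p does.
Approximate values (kJ/mol): O 141, P 72, S 200, Ge 119, I 295, Cs 46.
So from lowest to highest: Cs < P < Ge < O < S < I.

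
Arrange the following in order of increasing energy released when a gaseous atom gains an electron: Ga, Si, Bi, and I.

Ga < Bi < Si < I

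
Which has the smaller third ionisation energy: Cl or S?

Consider each +2 ion: Cl²⁺ still has 5 valence electrons; S²⁺ still has 4 valence electrons.
All are still removing valence electrons, so compare the +2 ions as you would atoms: IE_3 generally rises across a period (higher Z_eff) and falls down a group (larger shell), subject to the usual subshell exceptions.
Valence configurations: Cl²⁺ [Ne]3s²3p³, S²⁺ [Ne]3s²3p².
The numbers (kJ/mol): Cl 3822, S 3357.
Putting it together, IE_3: S < Cl.

S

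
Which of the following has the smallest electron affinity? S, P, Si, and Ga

Atoms with high Z_eff and room in the valence shell (especially the halogens) have the most exothermic electron affinities.
Here both period and group differ, so the two effects have to be weighed against each other.
P > Ga: both effects reinforce here, so P is clearly the higher of the two.
Si > P: this pair runs against the simple trend — see the exception note.
S > Si: S lies to the right of Si in period 3, so the across-period effect alone puts S higher.
Note the exception: Si has a higher electron affinity than P, contrary to the simple trend — adding an electron to P's half-filled 3p³ is unfavourable, so Si (3p²) has the more exothermic EA.
For reference (kJ/mol): Si 134, P 72, S 200, Ga 29.
The smallest electron affinity among these belongs to Ga.

Ga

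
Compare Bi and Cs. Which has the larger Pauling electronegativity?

Bi

Atoms toward the upper right of the periodic table pull bonding electrons most strongly.
All lie in period 6, so electronegativity increases left to right.
So Bi has the larger Pauling electronegativity (Bi > Cs).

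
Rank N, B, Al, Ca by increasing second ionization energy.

IE_2 is the cost of taking one more electron from the +1 cation: N⁺ still has 4 valence electrons; B⁺ still has 2 valence electrons; Al⁺ still has 2 valence electrons; Ca⁺ still has 1 valence electron.
All are still removing valence electrons, so compare the +1 ions as you would atoms: IE_2 generally rises across a period (higher Z_eff) and falls down a group (larger shell), subject to the usual subshell exceptions.
Valence configurations: N⁺ [He]2s²2p², B⁺ [He]2s², Al⁺ [Ne]3s², Ca⁺ [Ar]4s¹.
Tabulated IE_2 (kJ/mol): N 2856, B 2427, Al 1817, Ca 1145.
Putting it together, IE_2: Ca < Al < B < N.

Ca < Al < B < N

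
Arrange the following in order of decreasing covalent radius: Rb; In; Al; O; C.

C is in period 2, group 14; O is in period 2, group 16; Al is in period 3, group 13; Rb is in period 5, group 1; In is in period 5, group 13.
Moving right in a period, electrons are added to the same shell under a stronger nuclear pull, so atoms get smaller; moving down, a new shell is opened and atoms get larger.
These span different periods and groups, so the two trends combine.
C > O: both are in period 2; the period trend gives C the larger value.
Al > C: relative to C, both the across-period and down-group shifts push Al's atomic radius up.
In > Al: In sits below Al in group 13, so the down-group effect alone puts In larger.
Rb > In: both are in period 5; the period trend gives Rb the larger value.
Tabulated atomic radius (pm): C 75, O 63, Al 126, Rb 210, In 142.
So from largest to smallest: Rb > In > Al > C > O.

Rb > In > Al > C > O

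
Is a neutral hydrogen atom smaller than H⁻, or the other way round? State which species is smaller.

Forming H⁻ adds 1 electron to H. More electron–electron repulsion in the same shell, with unchanged nuclear charge, lets the cloud expand.
An anion is larger than its parent atom: H⁻ > H.

H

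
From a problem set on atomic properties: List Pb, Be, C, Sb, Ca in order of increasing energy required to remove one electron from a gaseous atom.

Be is in period 2, group 2; C is in period 2, group 14; Ca is in period 4, group 2; Sb is in period 5, group 15; Pb is in period 6, group 14.
First ionization energy rises across a period (greater Z_eff holds electrons more tightly) and falls down a group (valence electrons are farther from the nucleus).
Neither a single period nor a single group — weigh both effects.
Pb > Ca: period and group pull opposite ways; the across-period shift dominates (716 vs 590 kJ/mol).
Sb > Pb: relative to Pb, both the across-period and down-group shifts push Sb's first ionization energy up.
Be > Sb: period and group pull opposite ways; the down-group shift dominates (900 vs 831 kJ/mol).
C > Be: C lies to the right of Be in period 2, so the across-period effect alone puts C higher.
For reference (kJ/mol): Be 900, C 1086, Ca 590, Sb 831, Pb 716.
So from lowest to highest: Ca < Pb < Sb < Be < C.

Ca, Pb, Sb, Be, C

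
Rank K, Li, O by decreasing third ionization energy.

Li > O > K

The third ionization energy removes an electron from the +2 ion. For each element: K²⁺ is already 1 electron into the core; Li²⁺ is already 1 electron into the core; O²⁺ still has 4 valence electrons.
Usually core removal costs more than valence removal, but here the competition is close: a tightly held n=2 valence electron can cost more to remove than an n=3 core electron, so the actual values have to decide it.
Approximate IE_3 values (kJ/mol): K 4420, Li 11815, O 5300.
Putting it together, IE_3: K < O < Li.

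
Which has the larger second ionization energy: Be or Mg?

IE_2 is the cost of taking one more electron from the +1 cation: Be⁺ still has 1 valence electron; Mg⁺ still has 1 valence electron.
All are still removing valence electrons, so compare the +1 ions as you would atoms: IE_2 generally rises across a period (higher Z_eff) and falls down a group (larger shell), subject to the usual subshell exceptions.
Valence configurations: Be⁺ [He]2s¹, Mg⁺ [Ne]3s¹.
Approximate IE_2 values (kJ/mol): Be 1757, Mg 1451.
Putting it together, IE_2: Mg < Be.

Be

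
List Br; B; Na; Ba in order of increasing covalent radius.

B, Br, Na, Ba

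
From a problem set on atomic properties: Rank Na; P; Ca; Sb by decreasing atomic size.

Na is in period 3, group 1; P is in period 3, group 15; Ca is in period 4, group 2; Sb is in period 5, group 15.
Radius decreases left→right (rising Z_eff, same n) and increases top→bottom (higher n).
Neither a single period nor a single group — weigh both effects.
Sb > P: Sb sits below P in group 15, so the down-group effect alone puts Sb larger.
Na > Sb: period and group pull opposite ways; the across-period shift dominates (155 vs 140 pm).
Ca > Na: the two effects oppose for this pair; the down-group effect wins (171 vs 155 pm).
Approximate values (pm): Na 155, P 111, Ca 171, Sb 140.
So from largest to smallest: Ca > Na > Sb > P.

Ca, Na, Sb, P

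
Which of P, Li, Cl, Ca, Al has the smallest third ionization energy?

Al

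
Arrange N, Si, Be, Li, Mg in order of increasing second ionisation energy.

Mg, Si, Be, N, Li

Consider each +1 ion: N⁺ still has 4 valence electrons; Si⁺ still has 3 valence electrons; Be⁺ still has 1 valence electron; Li⁺ is the bare [He] core; Mg⁺ still has 1 valence electron.
Breaking into a closed-shell core is much more expensive than removing a leftover valence electron — Li has the largest IE_2 here.
Valence configurations: N⁺ [He]2s²2p², Si⁺ [Ne]3s²3p¹, Be⁺ [He]2s¹, Mg⁺ [Ne]3s¹.
The numbers (kJ/mol): N 2856, Si 1577, Be 1757, Li 7298, Mg 1451.
Hence IE_2: Mg < Si < Be < N < Li.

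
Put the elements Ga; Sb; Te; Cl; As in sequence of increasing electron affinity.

Ga, As, Sb, Te, Cl

EA tends to increase across a period and decrease down a group, though the pattern is less regular than for IE or radius.
Neither a single period nor a single group — weigh both effects.
As > Ga: both are in period 4; the period trend gives As the larger value.
Sb > As: this pair runs against the simple trend — see the exception note.
Te > Sb: Te lies to the right of Sb in period 5, so the across-period effect alone puts Te higher.
Cl > Te: both effects reinforce here, so Cl is clearly the higher of the two.
Note the exception: Sb has a higher electron affinity than As, contrary to the simple trend — both are half-filled np³, but the pairing/repulsion penalty for the added electron shrinks as the p orbitals become larger and more diffuse down the group, and for Sb that outweighs the weaker nuclear attraction.
Tabulated electron affinity (kJ/mol): Cl 349, Ga 29, As 78, Sb 103, Te 190.
So from lowest to highest: Ga < As < Sb < Te < Cl.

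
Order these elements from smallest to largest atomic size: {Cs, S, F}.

F < S < Cs

F is in period 2, group 17; S is in period 3, group 16; Cs is in period 6, group 1.
Moving right in a period, electrons are added to the same shell under a stronger nuclear pull, so atoms get smaller; moving down, a new shell is opened and atoms get larger.
Here both period and group differ, so the two effects have to be weighed against each other.
S > F: both effects reinforce here, so S is clearly the larger of the two.
Cs > S: both effects reinforce here, so Cs is clearly the larger of the two.
Approximate values (pm): F 64, S 103, Cs 232.
So from smallest to largest: F < S < Cs.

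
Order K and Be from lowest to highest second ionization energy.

Be < K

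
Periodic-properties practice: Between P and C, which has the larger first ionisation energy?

C is in period 2, group 14; P is in period 3, group 15.
Removing the outermost electron gets harder across a period and easier down a group.
A diagonal step moves right (one effect) and down (the opposite effect) at once.
C > P: the two effects oppose for this pair; the down-group effect wins (1086 vs 1012 kJ/mol).
For reference (kJ/mol): C 1086, P 1012.
So C has the larger first ionisation energy (C > P).

C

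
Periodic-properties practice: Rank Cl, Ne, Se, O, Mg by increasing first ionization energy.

O is in period 2, group 16; Ne is in period 2, group 18; Mg is in period 3, group 2; Cl is in period 3, group 17; Se is in period 4, group 16.
Across a period the outer electron is held more tightly (higher IE₁); down a group it sits in a higher shell, more shielded, and comes off more easily.
Neither a single period nor a single group — weigh both effects.
Se > Mg: the two effects oppose for this pair; the across-period effect wins (941 vs 738 kJ/mol).
Cl > Se: relative to Se, both the across-period and down-group shifts push Cl's first ionization energy up.
O > Cl: period and group pull opposite ways; the down-group shift dominates (1314 vs 1251 kJ/mol).
Ne > O: both are in period 2; the period trend gives Ne the larger value.
Approximate values (kJ/mol): O 1314, Ne 2081, Mg 738, Cl 1251, Se 941.
So from lowest to highest: Mg < Se < Cl < O < Ne.

Mg, Se, Cl, O, Ne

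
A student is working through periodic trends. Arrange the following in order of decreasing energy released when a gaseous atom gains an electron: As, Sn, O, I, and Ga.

I, O, Sn, As, Ga

O is in period 2, group 16; Ga is in period 4, group 13; As is in period 4, group 15; Sn is in period 5, group 14; I is in period 5, group 17.
Adding an electron releases more energy for atoms nearer the top right (short of the noble gases).
These span different periods and groups, so the two trends combine.
As > Ga: both are in period 4; the period trend gives As the larger value.
Sn > As: this pair runs against the simple trend — see the exception note.
O > Sn: both effects reinforce here, so O is clearly the higher of the two.
I > O: period and group pull opposite ways; the across-period shift dominates (295 vs 141 kJ/mol).
Note the exception: Sn has a higher electron affinity than As, contrary to the simple trend — adding an electron to As's half-filled np³ subshell costs electron-pairing energy.
For reference (kJ/mol): O 141, Ga 29, As 78, Sn 107, I 295.
So from highest to lowest: I > O > Sn > As > Ga.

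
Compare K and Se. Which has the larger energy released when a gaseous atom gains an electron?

K is in period 4, group 1; Se is in period 4, group 16.
EA tends to increase across a period and decrease down a group, though the pattern is less regular than for IE or radius.
All lie in period 4, so electron affinity increases left to right.
So Se has the larger energy released when a gaseous atom gains an electron (Se > K).

Se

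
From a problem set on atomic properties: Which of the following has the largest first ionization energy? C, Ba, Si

C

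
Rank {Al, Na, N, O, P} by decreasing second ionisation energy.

Na > O > N > P > Al

The second ionization energy removes an electron from the +1 ion. For each element: Al⁺ still has 2 valence electrons; Na⁺ is the bare [Ne] core; N⁺ still has 4 valence electrons; O⁺ still has 5 valence electrons; P⁺ still has 4 valence electrons.
Core electrons are held far more tightly than valence electrons, so Na tops the IE_2 order.
Valence configurations: Al⁺ [Ne]3s², N⁺ [He]2s²2p², O⁺ [He]2s²2p³, P⁺ [Ne]3s²3p².
Tabulated IE_2 (kJ/mol): Al 1817, Na 4562, N 2856, O 3388, P 1907.
Putting it together, IE_2: Al < P < N < O < Na.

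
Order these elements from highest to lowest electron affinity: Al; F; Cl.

F is in period 2, group 17; Al is in period 3, group 13; Cl is in period 3, group 17.
Atoms with high Z_eff and room in the valence shell (especially the halogens) have the most exothermic electron affinities.
Here both period and group differ, so the two effects have to be weighed against each other.
F > Al: both effects reinforce here, so F is clearly the higher of the two.
Cl > F: this pair runs against the simple trend — see the exception note.
Note the exception: Cl has a higher electron affinity than F, contrary to the simple trend — F's small 2p subshell makes the incoming electron feel strong e⁻–e⁻ repulsion, so Cl actually releases more energy on gaining an electron.
Tabulated electron affinity (kJ/mol): F 328, Al 42, Cl 349.
So from highest to lowest: Cl > F > Al.

Cl > F > Al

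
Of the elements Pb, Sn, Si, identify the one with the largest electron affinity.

Si

Si is in period 3, group 14; Sn is in period 5, group 14; Pb is in period 6, group 14.
Adding an electron releases more energy for atoms nearer the top right (short of the noble gases).
All are in group 14, so electron affinity increases up the group.
The largest electron affinity among these belongs to Si.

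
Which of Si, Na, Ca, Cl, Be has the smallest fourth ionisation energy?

Si

After 3 electrons have been removed, what remains? Si³⁺ still has 1 valence electron; Na³⁺ is already 2 electrons into the core; Ca³⁺ is already 1 electron into the core; Cl³⁺ still has 4 valence electrons; Be³⁺ is already 1 electron into the core.
Pulling an electron out of a noble-gas core costs far more than removing a remaining valence electron, so Ca, Na and Be sit at the high end of IE_4.
Valence configurations: Si³⁺ [Ne]3s¹, Cl³⁺ [Ne]3s²3p².
Tabulated IE_4 (kJ/mol): Si 4356, Na 9543, Ca 6491, Cl 5159, Be 21007.
Putting it together, IE_4: Si < Cl < Ca < Na < Be.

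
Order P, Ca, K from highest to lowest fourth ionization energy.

Ca > K > P

After 3 electrons have been removed, what remains? P³⁺ still has 2 valence electrons; Ca³⁺ is already 1 electron into the core; K³⁺ is already 2 electrons into the core.
Breaking into a closed-shell core is much more expensive than removing a leftover valence electron — K and Ca have the largest IE_4 here.
The numbers (kJ/mol): P 4964, Ca 6491, K 5877.
Overall IE_4 order: P < K < Ca.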